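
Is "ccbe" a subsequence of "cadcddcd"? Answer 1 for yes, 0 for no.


Check if "ccbe" is a subsequence of "cadcddcd"
Greedy scan:
  Position 0 ('c'): matches sub[0] = 'c'
  Position 1 ('a'): no match needed
  Position 2 ('d'): no match needed
  Position 3 ('c'): matches sub[1] = 'c'
  Position 4 ('d'): no match needed
  Position 5 ('d'): no match needed
  Position 6 ('c'): no match needed
  Position 7 ('d'): no match needed
Only matched 2/4 characters => not a subsequence

0


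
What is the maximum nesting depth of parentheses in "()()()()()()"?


Input: "()()()()()()"
Tracking depth:
  Position 0 '(': depth becomes 1
  Position 1 ')': depth becomes 0
  Position 2 '(': depth becomes 1
  Position 3 ')': depth becomes 0
  Position 4 '(': depth becomes 1
  Position 5 ')': depth becomes 0
  Position 6 '(': depth becomes 1
  Position 7 ')': depth becomes 0
  Position 8 '(': depth becomes 1
  Position 9 ')': depth becomes 0
  Position 10 '(': depth becomes 1
  Position 11 ')': depth becomes 0
Maximum depth reached: 1

1


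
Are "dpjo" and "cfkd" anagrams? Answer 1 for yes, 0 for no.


Strings: "dpjo", "cfkd"
Sorted first:  djop
Sorted second: cdfk
Differ at position 0: 'd' vs 'c' => not anagrams

0


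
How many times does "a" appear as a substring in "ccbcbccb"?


Searching for "a" in "ccbcbccb"
Scanning each position:
  Position 0: "c" => no
  Position 1: "c" => no
  Position 2: "b" => no
  Position 3: "c" => no
  Position 4: "b" => no
  Position 5: "c" => no
  Position 6: "c" => no
  Position 7: "b" => no
Total occurrences: 0

0


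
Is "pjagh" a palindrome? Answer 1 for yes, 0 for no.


Input: pjagh
Reversed: hgajp
  Compare pos 0 ('p') with pos 4 ('h'): MISMATCH
  Compare pos 1 ('j') with pos 3 ('g'): MISMATCH
Result: not a palindrome

0


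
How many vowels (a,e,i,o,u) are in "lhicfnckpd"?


Input: lhicfnckpd
Checking each character:
  'l' at position 0: consonant
  'h' at position 1: consonant
  'i' at position 2: vowel (running total: 1)
  'c' at position 3: consonant
  'f' at position 4: consonant
  'n' at position 5: consonant
  'c' at position 6: consonant
  'k' at position 7: consonant
  'p' at position 8: consonant
  'd' at position 9: consonant
Total vowels: 1

1


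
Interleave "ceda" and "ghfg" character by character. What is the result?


Interleaving "ceda" and "ghfg":
  Position 0: 'c' from first, 'g' from second => "cg"
  Position 1: 'e' from first, 'h' from second => "eh"
  Position 2: 'd' from first, 'f' from second => "df"
  Position 3: 'a' from first, 'g' from second => "ag"
Result: cgehdfag

cgehdfag


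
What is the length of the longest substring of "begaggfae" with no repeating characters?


Input: "begaggfae"
Sliding window (track last position of each char):
  Position 0 ('b'): window [0,0] length 1 -- new best
  Position 1 ('e'): window [0,1] length 2 -- new best
  Position 2 ('g'): window [0,2] length 3 -- new best
  Position 3 ('a'): window [0,3] length 4 -- new best
  Position 4 ('g'): repeat (last at 2), move window start to 3
  Position 4 ('g'): window [3,4] length 2
  Position 5 ('g'): repeat (last at 4), move window start to 5
  Position 5 ('g'): window [5,5] length 1
  Position 6 ('f'): window [5,6] length 2
  Position 7 ('a'): window [5,7] length 3
  Position 8 ('e'): window [5,8] length 4
Longest substring with no repeats: "bega" with length 4

4


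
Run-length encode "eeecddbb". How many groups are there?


Input: eeecddbb
Scanning for consecutive runs:
  Group 1: 'e' x 3 (positions 0-2)
  Group 2: 'c' x 1 (positions 3-3)
  Group 3: 'd' x 2 (positions 4-5)
  Group 4: 'b' x 2 (positions 6-7)
Total groups: 4

4


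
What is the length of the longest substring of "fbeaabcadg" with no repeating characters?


Input: "fbeaabcadg"
Sliding window (track last position of each char):
  Position 0 ('f'): window [0,0] length 1 -- new best
  Position 1 ('b'): window [0,1] length 2 -- new best
  Position 2 ('e'): window [0,2] length 3 -- new best
  Position 3 ('a'): window [0,3] length 4 -- new best
  Position 4 ('a'): repeat (last at 3), move window start to 4
  Position 4 ('a'): window [4,4] length 1
  Position 5 ('b'): window [4,5] length 2
  Position 6 ('c'): window [4,6] length 3
  Position 7 ('a'): repeat (last at 4), move window start to 5
  Position 7 ('a'): window [5,7] length 3
  Position 8 ('d'): window [5,8] length 4
  Position 9 ('g'): window [5,9] length 5 -- new best
Longest substring with no repeats: "bcadg" with length 5

5


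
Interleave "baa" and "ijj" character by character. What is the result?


Interleaving "baa" and "ijj":
  Position 0: 'b' from first, 'i' from second => "bi"
  Position 1: 'a' from first, 'j' from second => "aj"
  Position 2: 'a' from first, 'j' from second => "aj"
Result: biajaj

biajaj


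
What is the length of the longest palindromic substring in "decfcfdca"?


Input: "decfcfdca"
Checking substrings for palindromes:
  [2:5] "cfc" (len 3) => palindrome
  [3:6] "fcf" (len 3) => palindrome
Longest palindromic substring: "cfc" with length 3

3


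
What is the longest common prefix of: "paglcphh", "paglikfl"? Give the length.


Words: paglcphh, paglikfl
  Position 0: all 'p' => match
  Position 1: all 'a' => match
  Position 2: all 'g' => match
  Position 3: all 'l' => match
  Position 4: ('c', 'i') => mismatch, stop
LCP = "pagl" (length 4)

4


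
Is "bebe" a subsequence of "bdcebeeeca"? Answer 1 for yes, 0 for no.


Check if "bebe" is a subsequence of "bdcebeeeca"
Greedy scan:
  Position 0 ('b'): matches sub[0] = 'b'
  Position 1 ('d'): no match needed
  Position 2 ('c'): no match needed
  Position 3 ('e'): matches sub[1] = 'e'
  Position 4 ('b'): matches sub[2] = 'b'
  Position 5 ('e'): matches sub[3] = 'e'
  Position 6 ('e'): no match needed
  Position 7 ('e'): no match needed
  Position 8 ('c'): no match needed
  Position 9 ('a'): no match needed
All 4 characters matched => is a subsequence

1


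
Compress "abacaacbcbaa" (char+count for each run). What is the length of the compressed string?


Input: abacaacbcbaa
Runs:
  'a' x 1 => "a1"
  'b' x 1 => "b1"
  'a' x 1 => "a1"
  'c' x 1 => "c1"
  'a' x 2 => "a2"
  'c' x 1 => "c1"
  'b' x 1 => "b1"
  'c' x 1 => "c1"
  'b' x 1 => "b1"
  'a' x 2 => "a2"
Compressed: "a1b1a1c1a2c1b1c1b1a2"
Compressed length: 20

20


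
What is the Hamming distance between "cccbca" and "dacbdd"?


Comparing "cccbca" and "dacbdd" position by position:
  Position 0: 'c' vs 'd' => differ
  Position 1: 'c' vs 'a' => differ
  Position 2: 'c' vs 'c' => same
  Position 3: 'b' vs 'b' => same
  Position 4: 'c' vs 'd' => differ
  Position 5: 'a' vs 'd' => differ
Total differences (Hamming distance): 4

4


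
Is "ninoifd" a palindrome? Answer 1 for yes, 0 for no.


Input: ninoifd
Reversed: dfionin
  Compare pos 0 ('n') with pos 6 ('d'): MISMATCH
  Compare pos 1 ('i') with pos 5 ('f'): MISMATCH
  Compare pos 2 ('n') with pos 4 ('i'): MISMATCH
Result: not a palindrome

0


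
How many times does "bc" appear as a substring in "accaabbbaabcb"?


Searching for "bc" in "accaabbbaabcb"
Scanning each position:
  Position 0: "ac" => no
  Position 1: "cc" => no
  Position 2: "ca" => no
  Position 3: "aa" => no
  Position 4: "ab" => no
  Position 5: "bb" => no
  Position 6: "bb" => no
  Position 7: "ba" => no
  Position 8: "aa" => no
  Position 9: "ab" => no
  Position 10: "bc" => MATCH
  Position 11: "cb" => no
Total occurrences: 1

1


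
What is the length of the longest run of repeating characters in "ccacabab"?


Input: "ccacabab"
Scanning for longest run:
  Position 1 ('c'): continues run of 'c', length=2
  Position 2 ('a'): new char, reset run to 1
  Position 3 ('c'): new char, reset run to 1
  Position 4 ('a'): new char, reset run to 1
  Position 5 ('b'): new char, reset run to 1
  Position 6 ('a'): new char, reset run to 1
  Position 7 ('b'): new char, reset run to 1
Longest run: 'c' with length 2

2


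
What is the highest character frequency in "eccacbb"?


Input: eccacbb
Character counts:
  'a': 1
  'b': 2
  'c': 3
  'e': 1
Maximum frequency: 3

3


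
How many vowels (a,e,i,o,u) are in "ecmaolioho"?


Input: ecmaolioho
Checking each character:
  'e' at position 0: vowel (running total: 1)
  'c' at position 1: consonant
  'm' at position 2: consonant
  'a' at position 3: vowel (running total: 2)
  'o' at position 4: vowel (running total: 3)
  'l' at position 5: consonant
  'i' at position 6: vowel (running total: 4)
  'o' at position 7: vowel (running total: 5)
  'h' at position 8: consonant
  'o' at position 9: vowel (running total: 6)
Total vowels: 6

6


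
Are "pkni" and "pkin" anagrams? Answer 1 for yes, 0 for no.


Strings: "pkni", "pkin"
Sorted first:  iknp
Sorted second: iknp
Sorted forms match => anagrams

1


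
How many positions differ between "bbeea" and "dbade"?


Comparing "bbeea" and "dbade" position by position:
  Position 0: 'b' vs 'd' => DIFFER
  Position 1: 'b' vs 'b' => same
  Position 2: 'e' vs 'a' => DIFFER
  Position 3: 'e' vs 'd' => DIFFER
  Position 4: 'a' vs 'e' => DIFFER
Positions that differ: 4

4


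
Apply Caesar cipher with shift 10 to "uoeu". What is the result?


Caesar cipher: shift "uoeu" by 10
  'u' (pos 20) + 10 = pos 4 = 'e'
  'o' (pos 14) + 10 = pos 24 = 'y'
  'e' (pos 4) + 10 = pos 14 = 'o'
  'u' (pos 20) + 10 = pos 4 = 'e'
Result: eyoe

eyoe


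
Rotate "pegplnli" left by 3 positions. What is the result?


Input: "pegplnli", rotate left by 3
First 3 characters: "peg"
Remaining characters: "plnli"
Concatenate remaining + first: "plnli" + "peg" = "plnlipeg"

plnlipeg


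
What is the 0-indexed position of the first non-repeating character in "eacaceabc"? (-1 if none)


Input: eacaceabc
Character frequencies:
  'a': 3
  'b': 1
  'c': 3
  'e': 2
Scanning left to right for freq == 1:
  Position 0 ('e'): freq=2, skip
  Position 1 ('a'): freq=3, skip
  Position 2 ('c'): freq=3, skip
  Position 3 ('a'): freq=3, skip
  Position 4 ('c'): freq=3, skip
  Position 5 ('e'): freq=2, skip
  Position 6 ('a'): freq=3, skip
  Position 7 ('b'): unique! => answer = 7

7


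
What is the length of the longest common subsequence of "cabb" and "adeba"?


LCS of "cabb" and "adeba"
DP table:
           a    d    e    b    a
      0    0    0    0    0    0
  c   0    0    0    0    0    0
  a   0    1    1    1    1    1
  b   0    1    1    1    2    2
  b   0    1    1    1    2    2
LCS length = dp[4][5] = 2

2


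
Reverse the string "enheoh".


Input: enheoh
Reading characters right to left:
  Position 5: 'h'
  Position 4: 'o'
  Position 3: 'e'
  Position 2: 'h'
  Position 1: 'n'
  Position 0: 'e'
Reversed: hoehne

hoehne


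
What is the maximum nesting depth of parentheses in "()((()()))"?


Input: "()((()()))"
Tracking depth:
  Position 0 '(': depth becomes 1
  Position 1 ')': depth becomes 0
  Position 2 '(': depth becomes 1
  Position 3 '(': depth becomes 2
  Position 4 '(': depth becomes 3
  Position 5 ')': depth becomes 2
  Position 6 '(': depth becomes 3
  Position 7 ')': depth becomes 2
  Position 8 ')': depth becomes 1
  Position 9 ')': depth becomes 0
Maximum depth reached: 3

3


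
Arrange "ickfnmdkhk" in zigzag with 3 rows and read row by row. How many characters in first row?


Zigzag "ickfnmdkhk" into 3 rows:
Placing characters:
  'i' => row 0
  'c' => row 1
  'k' => row 2
  'f' => row 1
  'n' => row 0
  'm' => row 1
  'd' => row 2
  'k' => row 1
  'h' => row 0
  'k' => row 1
Rows:
  Row 0: "inh"
  Row 1: "cfmkk"
  Row 2: "kd"
First row length: 3

3


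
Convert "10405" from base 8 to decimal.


Input: "10405" in base 8
Positional expansion:
  Digit '1' (value 1) x 8^4 = 4096
  Digit '0' (value 0) x 8^3 = 0
  Digit '4' (value 4) x 8^2 = 256
  Digit '0' (value 0) x 8^1 = 0
  Digit '5' (value 5) x 8^0 = 5
Sum = 4357

4357


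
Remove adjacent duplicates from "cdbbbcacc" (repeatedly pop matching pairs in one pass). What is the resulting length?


Input: cdbbbcacc
Stack-based adjacent duplicate removal:
  Read 'c': push. Stack: c
  Read 'd': push. Stack: cd
  Read 'b': push. Stack: cdb
  Read 'b': matches stack top 'b' => pop. Stack: cd
  Read 'b': push. Stack: cdb
  Read 'c': push. Stack: cdbc
  Read 'a': push. Stack: cdbca
  Read 'c': push. Stack: cdbcac
  Read 'c': matches stack top 'c' => pop. Stack: cdbca
Final stack: "cdbca" (length 5)

5


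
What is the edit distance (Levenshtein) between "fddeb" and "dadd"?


Computing edit distance: "fddeb" -> "dadd"
DP table:
           d    a    d    d
      0    1    2    3    4
  f   1    1    2    3    4
  d   2    1    2    2    3
  d   3    2    2    2    2
  e   4    3    3    3    3
  b   5    4    4    4    4
Edit distance = dp[5][4] = 4

4


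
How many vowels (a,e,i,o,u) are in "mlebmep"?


Input: mlebmep
Checking each character:
  'm' at position 0: consonant
  'l' at position 1: consonant
  'e' at position 2: vowel (running total: 1)
  'b' at position 3: consonant
  'm' at position 4: consonant
  'e' at position 5: vowel (running total: 2)
  'p' at position 6: consonant
Total vowels: 2

2


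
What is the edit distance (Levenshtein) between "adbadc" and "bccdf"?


Computing edit distance: "adbadc" -> "bccdf"
DP table:
           b    c    c    d    f
      0    1    2    3    4    5
  a   1    1    2    3    4    5
  d   2    2    2    3    3    4
  b   3    2    3    3    4    4
  a   4    3    3    4    4    5
  d   5    4    4    4    4    5
  c   6    5    4    4    5    5
Edit distance = dp[6][5] = 5

5


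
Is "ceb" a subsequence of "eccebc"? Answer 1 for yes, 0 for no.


Check if "ceb" is a subsequence of "eccebc"
Greedy scan:
  Position 0 ('e'): no match needed
  Position 1 ('c'): matches sub[0] = 'c'
  Position 2 ('c'): no match needed
  Position 3 ('e'): matches sub[1] = 'e'
  Position 4 ('b'): matches sub[2] = 'b'
  Position 5 ('c'): no match needed
All 3 characters matched => is a subsequence

1


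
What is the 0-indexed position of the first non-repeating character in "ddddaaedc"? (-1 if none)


Input: ddddaaedc
Character frequencies:
  'a': 2
  'c': 1
  'd': 5
  'e': 1
Scanning left to right for freq == 1:
  Position 0 ('d'): freq=5, skip
  Position 1 ('d'): freq=5, skip
  Position 2 ('d'): freq=5, skip
  Position 3 ('d'): freq=5, skip
  Position 4 ('a'): freq=2, skip
  Position 5 ('a'): freq=2, skip
  Position 6 ('e'): unique! => answer = 6

6


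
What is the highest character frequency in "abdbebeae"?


Input: abdbebeae
Character counts:
  'a': 2
  'b': 3
  'd': 1
  'e': 3
Maximum frequency: 3

3


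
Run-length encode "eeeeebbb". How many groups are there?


Input: eeeeebbb
Scanning for consecutive runs:
  Group 1: 'e' x 5 (positions 0-4)
  Group 2: 'b' x 3 (positions 5-7)
Total groups: 2

2


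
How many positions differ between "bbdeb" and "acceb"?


Comparing "bbdeb" and "acceb" position by position:
  Position 0: 'b' vs 'a' => DIFFER
  Position 1: 'b' vs 'c' => DIFFER
  Position 2: 'd' vs 'c' => DIFFER
  Position 3: 'e' vs 'e' => same
  Position 4: 'b' vs 'b' => same
Positions that differ: 3

3


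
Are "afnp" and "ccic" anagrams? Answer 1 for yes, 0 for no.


Strings: "afnp", "ccic"
Sorted first:  afnp
Sorted second: ccci
Differ at position 0: 'a' vs 'c' => not anagrams

0


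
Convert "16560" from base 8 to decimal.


Input: "16560" in base 8
Positional expansion:
  Digit '1' (value 1) x 8^4 = 4096
  Digit '6' (value 6) x 8^3 = 3072
  Digit '5' (value 5) x 8^2 = 320
  Digit '6' (value 6) x 8^1 = 48
  Digit '0' (value 0) x 8^0 = 0
Sum = 7536

7536


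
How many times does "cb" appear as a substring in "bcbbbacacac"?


Searching for "cb" in "bcbbbacacac"
Scanning each position:
  Position 0: "bc" => no
  Position 1: "cb" => MATCH
  Position 2: "bb" => no
  Position 3: "bb" => no
  Position 4: "ba" => no
  Position 5: "ac" => no
  Position 6: "ca" => no
  Position 7: "ac" => no
  Position 8: "ca" => no
  Position 9: "ac" => no
Total occurrences: 1

1


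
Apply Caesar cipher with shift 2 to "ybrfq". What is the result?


Caesar cipher: shift "ybrfq" by 2
  'y' (pos 24) + 2 = pos 0 = 'a'
  'b' (pos 1) + 2 = pos 3 = 'd'
  'r' (pos 17) + 2 = pos 19 = 't'
  'f' (pos 5) + 2 = pos 7 = 'h'
  'q' (pos 16) + 2 = pos 18 = 's'
Result: adths

adths


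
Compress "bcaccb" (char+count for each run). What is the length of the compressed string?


Input: bcaccb
Runs:
  'b' x 1 => "b1"
  'c' x 1 => "c1"
  'a' x 1 => "a1"
  'c' x 2 => "c2"
  'b' x 1 => "b1"
Compressed: "b1c1a1c2b1"
Compressed length: 10

10


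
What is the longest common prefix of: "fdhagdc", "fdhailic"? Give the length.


Words: fdhagdc, fdhailic
  Position 0: all 'f' => match
  Position 1: all 'd' => match
  Position 2: all 'h' => match
  Position 3: all 'a' => match
  Position 4: ('g', 'i') => mismatch, stop
LCP = "fdha" (length 4)

4


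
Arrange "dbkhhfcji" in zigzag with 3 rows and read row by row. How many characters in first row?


Zigzag "dbkhhfcji" into 3 rows:
Placing characters:
  'd' => row 0
  'b' => row 1
  'k' => row 2
  'h' => row 1
  'h' => row 0
  'f' => row 1
  'c' => row 2
  'j' => row 1
  'i' => row 0
Rows:
  Row 0: "dhi"
  Row 1: "bhfj"
  Row 2: "kc"
First row length: 3

3


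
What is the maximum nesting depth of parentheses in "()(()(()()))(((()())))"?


Input: "()(()(()()))(((()())))"
Tracking depth:
  Position 0 '(': depth becomes 1
  Position 1 ')': depth becomes 0
  Position 2 '(': depth becomes 1
  Position 3 '(': depth becomes 2
  Position 4 ')': depth becomes 1
  Position 5 '(': depth becomes 2
  Position 6 '(': depth becomes 3
  Position 7 ')': depth becomes 2
  Position 8 '(': depth becomes 3
  Position 9 ')': depth becomes 2
  Position 10 ')': depth becomes 1
  Position 11 ')': depth becomes 0
  Position 12 '(': depth becomes 1
  Position 13 '(': depth becomes 2
  Position 14 '(': depth becomes 3
  Position 15 '(': depth becomes 4
  Position 16 ')': depth becomes 3
  Position 17 '(': depth becomes 4
  Position 18 ')': depth becomes 3
  Position 19 ')': depth becomes 2
  Position 20 ')': depth becomes 1
  Position 21 ')': depth becomes 0
Maximum depth reached: 4

4


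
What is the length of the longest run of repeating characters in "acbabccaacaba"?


Input: "acbabccaacaba"
Scanning for longest run:
  Position 1 ('c'): new char, reset run to 1
  Position 2 ('b'): new char, reset run to 1
  Position 3 ('a'): new char, reset run to 1
  Position 4 ('b'): new char, reset run to 1
  Position 5 ('c'): new char, reset run to 1
  Position 6 ('c'): continues run of 'c', length=2
  Position 7 ('a'): new char, reset run to 1
  Position 8 ('a'): continues run of 'a', length=2
  Position 9 ('c'): new char, reset run to 1
  Position 10 ('a'): new char, reset run to 1
  Position 11 ('b'): new char, reset run to 1
  Position 12 ('a'): new char, reset run to 1
Longest run: 'c' with length 2

2


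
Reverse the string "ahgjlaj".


Input: ahgjlaj
Reading characters right to left:
  Position 6: 'j'
  Position 5: 'a'
  Position 4: 'l'
  Position 3: 'j'
  Position 2: 'g'
  Position 1: 'h'
  Position 0: 'a'
Reversed: jaljgha

jaljgha


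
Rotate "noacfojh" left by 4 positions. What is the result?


Input: "noacfojh", rotate left by 4
First 4 characters: "noac"
Remaining characters: "fojh"
Concatenate remaining + first: "fojh" + "noac" = "fojhnoac"

fojhnoac


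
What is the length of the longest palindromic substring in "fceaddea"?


Input: "fceaddea"
Checking substrings for palindromes:
  [4:6] "dd" (len 2) => palindrome
Longest palindromic substring: "dd" with length 2

2


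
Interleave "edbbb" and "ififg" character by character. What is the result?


Interleaving "edbbb" and "ififg":
  Position 0: 'e' from first, 'i' from second => "ei"
  Position 1: 'd' from first, 'f' from second => "df"
  Position 2: 'b' from first, 'i' from second => "bi"
  Position 3: 'b' from first, 'f' from second => "bf"
  Position 4: 'b' from first, 'g' from second => "bg"
Result: eidfbibfbg

eidfbibfbg


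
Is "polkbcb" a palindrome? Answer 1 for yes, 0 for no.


Input: polkbcb
Reversed: bcbklop
  Compare pos 0 ('p') with pos 6 ('b'): MISMATCH
  Compare pos 1 ('o') with pos 5 ('c'): MISMATCH
  Compare pos 2 ('l') with pos 4 ('b'): MISMATCH
Result: not a palindrome

0


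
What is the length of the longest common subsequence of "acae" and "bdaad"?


LCS of "acae" and "bdaad"
DP table:
           b    d    a    a    d
      0    0    0    0    0    0
  a   0    0    0    1    1    1
  c   0    0    0    1    1    1
  a   0    0    0    1    2    2
  e   0    0    0    1    2    2
LCS length = dp[4][5] = 2

2


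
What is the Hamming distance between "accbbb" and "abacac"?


Comparing "accbbb" and "abacac" position by position:
  Position 0: 'a' vs 'a' => same
  Position 1: 'c' vs 'b' => differ
  Position 2: 'c' vs 'a' => differ
  Position 3: 'b' vs 'c' => differ
  Position 4: 'b' vs 'a' => differ
  Position 5: 'b' vs 'c' => differ
Total differences (Hamming distance): 5

5


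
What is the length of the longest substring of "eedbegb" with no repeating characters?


Input: "eedbegb"
Sliding window (track last position of each char):
  Position 0 ('e'): window [0,0] length 1 -- new best
  Position 1 ('e'): repeat (last at 0), move window start to 1
  Position 1 ('e'): window [1,1] length 1
  Position 2 ('d'): window [1,2] length 2 -- new best
  Position 3 ('b'): window [1,3] length 3 -- new best
  Position 4 ('e'): repeat (last at 1), move window start to 2
  Position 4 ('e'): window [2,4] length 3
  Position 5 ('g'): window [2,5] length 4 -- new best
  Position 6 ('b'): repeat (last at 3), move window start to 4
  Position 6 ('b'): window [4,6] length 3
Longest substring with no repeats: "dbeg" with length 4

4


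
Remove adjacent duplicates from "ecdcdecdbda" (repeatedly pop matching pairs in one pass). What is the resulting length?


Input: ecdcdecdbda
Stack-based adjacent duplicate removal:
  Read 'e': push. Stack: e
  Read 'c': push. Stack: ec
  Read 'd': push. Stack: ecd
  Read 'c': push. Stack: ecdc
  Read 'd': push. Stack: ecdcd
  Read 'e': push. Stack: ecdcde
  Read 'c': push. Stack: ecdcdec
  Read 'd': push. Stack: ecdcdecd
  Read 'b': push. Stack: ecdcdecdb
  Read 'd': push. Stack: ecdcdecdbd
  Read 'a': push. Stack: ecdcdecdbda
Final stack: "ecdcdecdbda" (length 11)

11


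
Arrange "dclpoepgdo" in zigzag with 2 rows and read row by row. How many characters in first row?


Zigzag "dclpoepgdo" into 2 rows:
Placing characters:
  'd' => row 0
  'c' => row 1
  'l' => row 0
  'p' => row 1
  'o' => row 0
  'e' => row 1
  'p' => row 0
  'g' => row 1
  'd' => row 0
  'o' => row 1
Rows:
  Row 0: "dlopd"
  Row 1: "cpego"
First row length: 5

5


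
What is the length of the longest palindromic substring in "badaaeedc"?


Input: "badaaeedc"
Checking substrings for palindromes:
  [1:4] "ada" (len 3) => palindrome
  [3:5] "aa" (len 2) => palindrome
  [5:7] "ee" (len 2) => palindrome
Longest palindromic substring: "ada" with length 3

3


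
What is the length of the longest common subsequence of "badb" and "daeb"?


LCS of "badb" and "daeb"
DP table:
           d    a    e    b
      0    0    0    0    0
  b   0    0    0    0    1
  a   0    0    1    1    1
  d   0    1    1    1    1
  b   0    1    1    1    2
LCS length = dp[4][4] = 2

2


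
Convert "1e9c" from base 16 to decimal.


Input: "1e9c" in base 16
Positional expansion:
  Digit '1' (value 1) x 16^3 = 4096
  Digit 'e' (value 14) x 16^2 = 3584
  Digit '9' (value 9) x 16^1 = 144
  Digit 'c' (value 12) x 16^0 = 12
Sum = 7836

7836


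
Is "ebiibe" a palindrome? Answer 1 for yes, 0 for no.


Input: ebiibe
Reversed: ebiibe
  Compare pos 0 ('e') with pos 5 ('e'): match
  Compare pos 1 ('b') with pos 4 ('b'): match
  Compare pos 2 ('i') with pos 3 ('i'): match
Result: palindrome

1


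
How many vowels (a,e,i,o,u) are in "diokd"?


Input: diokd
Checking each character:
  'd' at position 0: consonant
  'i' at position 1: vowel (running total: 1)
  'o' at position 2: vowel (running total: 2)
  'k' at position 3: consonant
  'd' at position 4: consonant
Total vowels: 2

2


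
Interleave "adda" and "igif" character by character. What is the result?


Interleaving "adda" and "igif":
  Position 0: 'a' from first, 'i' from second => "ai"
  Position 1: 'd' from first, 'g' from second => "dg"
  Position 2: 'd' from first, 'i' from second => "di"
  Position 3: 'a' from first, 'f' from second => "af"
Result: aidgdiaf

aidgdiaf


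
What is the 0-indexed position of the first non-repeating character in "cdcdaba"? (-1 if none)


Input: cdcdaba
Character frequencies:
  'a': 2
  'b': 1
  'c': 2
  'd': 2
Scanning left to right for freq == 1:
  Position 0 ('c'): freq=2, skip
  Position 1 ('d'): freq=2, skip
  Position 2 ('c'): freq=2, skip
  Position 3 ('d'): freq=2, skip
  Position 4 ('a'): freq=2, skip
  Position 5 ('b'): unique! => answer = 5

5


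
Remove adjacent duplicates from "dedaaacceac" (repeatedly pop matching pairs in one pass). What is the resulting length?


Input: dedaaacceac
Stack-based adjacent duplicate removal:
  Read 'd': push. Stack: d
  Read 'e': push. Stack: de
  Read 'd': push. Stack: ded
  Read 'a': push. Stack: deda
  Read 'a': matches stack top 'a' => pop. Stack: ded
  Read 'a': push. Stack: deda
  Read 'c': push. Stack: dedac
  Read 'c': matches stack top 'c' => pop. Stack: deda
  Read 'e': push. Stack: dedae
  Read 'a': push. Stack: dedaea
  Read 'c': push. Stack: dedaeac
Final stack: "dedaeac" (length 7)

7


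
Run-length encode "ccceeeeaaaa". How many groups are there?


Input: ccceeeeaaaa
Scanning for consecutive runs:
  Group 1: 'c' x 3 (positions 0-2)
  Group 2: 'e' x 4 (positions 3-6)
  Group 3: 'a' x 4 (positions 7-10)
Total groups: 3

3


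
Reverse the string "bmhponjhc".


Input: bmhponjhc
Reading characters right to left:
  Position 8: 'c'
  Position 7: 'h'
  Position 6: 'j'
  Position 5: 'n'
  Position 4: 'o'
  Position 3: 'p'
  Position 2: 'h'
  Position 1: 'm'
  Position 0: 'b'
Reversed: chjnophmb

chjnophmb


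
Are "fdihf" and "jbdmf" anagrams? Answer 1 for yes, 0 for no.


Strings: "fdihf", "jbdmf"
Sorted first:  dffhi
Sorted second: bdfjm
Differ at position 0: 'd' vs 'b' => not anagrams

0


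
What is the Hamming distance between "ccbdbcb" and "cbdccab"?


Comparing "ccbdbcb" and "cbdccab" position by position:
  Position 0: 'c' vs 'c' => same
  Position 1: 'c' vs 'b' => differ
  Position 2: 'b' vs 'd' => differ
  Position 3: 'd' vs 'c' => differ
  Position 4: 'b' vs 'c' => differ
  Position 5: 'c' vs 'a' => differ
  Position 6: 'b' vs 'b' => same
Total differences (Hamming distance): 5

5


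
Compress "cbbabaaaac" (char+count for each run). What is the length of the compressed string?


Input: cbbabaaaac
Runs:
  'c' x 1 => "c1"
  'b' x 2 => "b2"
  'a' x 1 => "a1"
  'b' x 1 => "b1"
  'a' x 4 => "a4"
  'c' x 1 => "c1"
Compressed: "c1b2a1b1a4c1"
Compressed length: 12

12


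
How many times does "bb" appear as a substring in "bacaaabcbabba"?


Searching for "bb" in "bacaaabcbabba"
Scanning each position:
  Position 0: "ba" => no
  Position 1: "ac" => no
  Position 2: "ca" => no
  Position 3: "aa" => no
  Position 4: "aa" => no
  Position 5: "ab" => no
  Position 6: "bc" => no
  Position 7: "cb" => no
  Position 8: "ba" => no
  Position 9: "ab" => no
  Position 10: "bb" => MATCH
  Position 11: "ba" => no
Total occurrences: 1

1


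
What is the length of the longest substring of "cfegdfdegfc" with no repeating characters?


Input: "cfegdfdegfc"
Sliding window (track last position of each char):
  Position 0 ('c'): window [0,0] length 1 -- new best
  Position 1 ('f'): window [0,1] length 2 -- new best
  Position 2 ('e'): window [0,2] length 3 -- new best
  Position 3 ('g'): window [0,3] length 4 -- new best
  Position 4 ('d'): window [0,4] length 5 -- new best
  Position 5 ('f'): repeat (last at 1), move window start to 2
  Position 5 ('f'): window [2,5] length 4
  Position 6 ('d'): repeat (last at 4), move window start to 5
  Position 6 ('d'): window [5,6] length 2
  Position 7 ('e'): window [5,7] length 3
  Position 8 ('g'): window [5,8] length 4
  Position 9 ('f'): repeat (last at 5), move window start to 6
  Position 9 ('f'): window [6,9] length 4
  Position 10 ('c'): window [6,10] length 5
Longest substring with no repeats: "cfegd" with length 5

5


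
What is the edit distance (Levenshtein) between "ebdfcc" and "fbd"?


Computing edit distance: "ebdfcc" -> "fbd"
DP table:
           f    b    d
      0    1    2    3
  e   1    1    2    3
  b   2    2    1    2
  d   3    3    2    1
  f   4    3    3    2
  c   5    4    4    3
  c   6    5    5    4
Edit distance = dp[6][3] = 4

4


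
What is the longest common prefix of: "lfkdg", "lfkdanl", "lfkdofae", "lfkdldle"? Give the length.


Words: lfkdg, lfkdanl, lfkdofae, lfkdldle
  Position 0: all 'l' => match
  Position 1: all 'f' => match
  Position 2: all 'k' => match
  Position 3: all 'd' => match
  Position 4: ('g', 'a', 'o', 'l') => mismatch, stop
LCP = "lfkd" (length 4)

4


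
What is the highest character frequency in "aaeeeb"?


Input: aaeeeb
Character counts:
  'a': 2
  'b': 1
  'e': 3
Maximum frequency: 3

3


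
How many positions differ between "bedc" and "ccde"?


Comparing "bedc" and "ccde" position by position:
  Position 0: 'b' vs 'c' => DIFFER
  Position 1: 'e' vs 'c' => DIFFER
  Position 2: 'd' vs 'd' => same
  Position 3: 'c' vs 'e' => DIFFER
Positions that differ: 3

3


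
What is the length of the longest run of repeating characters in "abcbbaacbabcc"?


Input: "abcbbaacbabcc"
Scanning for longest run:
  Position 1 ('b'): new char, reset run to 1
  Position 2 ('c'): new char, reset run to 1
  Position 3 ('b'): new char, reset run to 1
  Position 4 ('b'): continues run of 'b', length=2
  Position 5 ('a'): new char, reset run to 1
  Position 6 ('a'): continues run of 'a', length=2
  Position 7 ('c'): new char, reset run to 1
  Position 8 ('b'): new char, reset run to 1
  Position 9 ('a'): new char, reset run to 1
  Position 10 ('b'): new char, reset run to 1
  Position 11 ('c'): new char, reset run to 1
  Position 12 ('c'): continues run of 'c', length=2
Longest run: 'b' with length 2

2


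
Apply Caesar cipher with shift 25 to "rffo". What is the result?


Caesar cipher: shift "rffo" by 25
  'r' (pos 17) + 25 = pos 16 = 'q'
  'f' (pos 5) + 25 = pos 4 = 'e'
  'f' (pos 5) + 25 = pos 4 = 'e'
  'o' (pos 14) + 25 = pos 13 = 'n'
Result: qeen

qeen


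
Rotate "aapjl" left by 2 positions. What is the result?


Input: "aapjl", rotate left by 2
First 2 characters: "aa"
Remaining characters: "pjl"
Concatenate remaining + first: "pjl" + "aa" = "pjlaa"

pjlaa


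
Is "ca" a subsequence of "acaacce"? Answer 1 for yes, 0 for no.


Check if "ca" is a subsequence of "acaacce"
Greedy scan:
  Position 0 ('a'): no match needed
  Position 1 ('c'): matches sub[0] = 'c'
  Position 2 ('a'): matches sub[1] = 'a'
  Position 3 ('a'): no match needed
  Position 4 ('c'): no match needed
  Position 5 ('c'): no match needed
  Position 6 ('e'): no match needed
All 2 characters matched => is a subsequence

1


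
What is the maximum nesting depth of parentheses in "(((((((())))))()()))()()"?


Input: "(((((((())))))()()))()()"
Tracking depth:
  Position 0 '(': depth becomes 1
  Position 1 '(': depth becomes 2
  Position 2 '(': depth becomes 3
  Position 3 '(': depth becomes 4
  Position 4 '(': depth becomes 5
  Position 5 '(': depth becomes 6
  Position 6 '(': depth becomes 7
  Position 7 '(': depth becomes 8
  Position 8 ')': depth becomes 7
  Position 9 ')': depth becomes 6
  Position 10 ')': depth becomes 5
  Position 11 ')': depth becomes 4
  Position 12 ')': depth becomes 3
  Position 13 ')': depth becomes 2
  Position 14 '(': depth becomes 3
  Position 15 ')': depth becomes 2
  Position 16 '(': depth becomes 3
  Position 17 ')': depth becomes 2
  Position 18 ')': depth becomes 1
  Position 19 ')': depth becomes 0
  Position 20 '(': depth becomes 1
  Position 21 ')': depth becomes 0
  Position 22 '(': depth becomes 1
  Position 23 ')': depth becomes 0
Maximum depth reached: 8

8


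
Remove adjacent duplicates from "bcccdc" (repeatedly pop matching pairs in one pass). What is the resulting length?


Input: bcccdc
Stack-based adjacent duplicate removal:
  Read 'b': push. Stack: b
  Read 'c': push. Stack: bc
  Read 'c': matches stack top 'c' => pop. Stack: b
  Read 'c': push. Stack: bc
  Read 'd': push. Stack: bcd
  Read 'c': push. Stack: bcdc
Final stack: "bcdc" (length 4)

4


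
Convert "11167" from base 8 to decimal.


Input: "11167" in base 8
Positional expansion:
  Digit '1' (value 1) x 8^4 = 4096
  Digit '1' (value 1) x 8^3 = 512
  Digit '1' (value 1) x 8^2 = 64
  Digit '6' (value 6) x 8^1 = 48
  Digit '7' (value 7) x 8^0 = 7
Sum = 4727

4727


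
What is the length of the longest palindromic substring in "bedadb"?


Input: "bedadb"
Checking substrings for palindromes:
  [2:5] "dad" (len 3) => palindrome
Longest palindromic substring: "dad" with length 3

3


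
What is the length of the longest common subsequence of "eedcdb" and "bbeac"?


LCS of "eedcdb" and "bbeac"
DP table:
           b    b    e    a    c
      0    0    0    0    0    0
  e   0    0    0    1    1    1
  e   0    0    0    1    1    1
  d   0    0    0    1    1    1
  c   0    0    0    1    1    2
  d   0    0    0    1    1    2
  b   0    1    1    1    1    2
LCS length = dp[6][5] = 2

2


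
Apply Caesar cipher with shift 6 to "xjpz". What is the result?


Caesar cipher: shift "xjpz" by 6
  'x' (pos 23) + 6 = pos 3 = 'd'
  'j' (pos 9) + 6 = pos 15 = 'p'
  'p' (pos 15) + 6 = pos 21 = 'v'
  'z' (pos 25) + 6 = pos 5 = 'f'
Result: dpvf

dpvf


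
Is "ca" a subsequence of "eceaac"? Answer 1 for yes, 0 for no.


Check if "ca" is a subsequence of "eceaac"
Greedy scan:
  Position 0 ('e'): no match needed
  Position 1 ('c'): matches sub[0] = 'c'
  Position 2 ('e'): no match needed
  Position 3 ('a'): matches sub[1] = 'a'
  Position 4 ('a'): no match needed
  Position 5 ('c'): no match needed
All 2 characters matched => is a subsequence

1


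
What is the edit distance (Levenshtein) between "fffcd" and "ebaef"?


Computing edit distance: "fffcd" -> "ebaef"
DP table:
           e    b    a    e    f
      0    1    2    3    4    5
  f   1    1    2    3    4    4
  f   2    2    2    3    4    4
  f   3    3    3    3    4    4
  c   4    4    4    4    4    5
  d   5    5    5    5    5    5
Edit distance = dp[5][5] = 5

5


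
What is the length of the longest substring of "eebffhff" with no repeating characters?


Input: "eebffhff"
Sliding window (track last position of each char):
  Position 0 ('e'): window [0,0] length 1 -- new best
  Position 1 ('e'): repeat (last at 0), move window start to 1
  Position 1 ('e'): window [1,1] length 1
  Position 2 ('b'): window [1,2] length 2 -- new best
  Position 3 ('f'): window [1,3] length 3 -- new best
  Position 4 ('f'): repeat (last at 3), move window start to 4
  Position 4 ('f'): window [4,4] length 1
  Position 5 ('h'): window [4,5] length 2
  Position 6 ('f'): repeat (last at 4), move window start to 5
  Position 6 ('f'): window [5,6] length 2
  Position 7 ('f'): repeat (last at 6), move window start to 7
  Position 7 ('f'): window [7,7] length 1
Longest substring with no repeats: "ebf" with length 3

3


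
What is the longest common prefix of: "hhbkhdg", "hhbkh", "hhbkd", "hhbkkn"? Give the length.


Words: hhbkhdg, hhbkh, hhbkd, hhbkkn
  Position 0: all 'h' => match
  Position 1: all 'h' => match
  Position 2: all 'b' => match
  Position 3: all 'k' => match
  Position 4: ('h', 'h', 'd', 'k') => mismatch, stop
LCP = "hhbk" (length 4)

4


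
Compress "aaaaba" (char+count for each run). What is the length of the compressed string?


Input: aaaaba
Runs:
  'a' x 4 => "a4"
  'b' x 1 => "b1"
  'a' x 1 => "a1"
Compressed: "a4b1a1"
Compressed length: 6

6


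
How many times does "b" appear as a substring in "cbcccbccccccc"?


Searching for "b" in "cbcccbccccccc"
Scanning each position:
  Position 0: "c" => no
  Position 1: "b" => MATCH
  Position 2: "c" => no
  Position 3: "c" => no
  Position 4: "c" => no
  Position 5: "b" => MATCH
  Position 6: "c" => no
  Position 7: "c" => no
  Position 8: "c" => no
  Position 9: "c" => no
  Position 10: "c" => no
  Position 11: "c" => no
  Position 12: "c" => no
Total occurrences: 2

2


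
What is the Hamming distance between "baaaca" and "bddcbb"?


Comparing "baaaca" and "bddcbb" position by position:
  Position 0: 'b' vs 'b' => same
  Position 1: 'a' vs 'd' => differ
  Position 2: 'a' vs 'd' => differ
  Position 3: 'a' vs 'c' => differ
  Position 4: 'c' vs 'b' => differ
  Position 5: 'a' vs 'b' => differ
Total differences (Hamming distance): 5

5


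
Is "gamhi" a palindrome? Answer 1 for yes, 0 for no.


Input: gamhi
Reversed: ihmag
  Compare pos 0 ('g') with pos 4 ('i'): MISMATCH
  Compare pos 1 ('a') with pos 3 ('h'): MISMATCH
Result: not a palindrome

0


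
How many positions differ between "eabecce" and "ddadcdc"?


Comparing "eabecce" and "ddadcdc" position by position:
  Position 0: 'e' vs 'd' => DIFFER
  Position 1: 'a' vs 'd' => DIFFER
  Position 2: 'b' vs 'a' => DIFFER
  Position 3: 'e' vs 'd' => DIFFER
  Position 4: 'c' vs 'c' => same
  Position 5: 'c' vs 'd' => DIFFER
  Position 6: 'e' vs 'c' => DIFFER
Positions that differ: 6

6


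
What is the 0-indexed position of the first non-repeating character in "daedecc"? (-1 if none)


Input: daedecc
Character frequencies:
  'a': 1
  'c': 2
  'd': 2
  'e': 2
Scanning left to right for freq == 1:
  Position 0 ('d'): freq=2, skip
  Position 1 ('a'): unique! => answer = 1

1


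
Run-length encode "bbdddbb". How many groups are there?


Input: bbdddbb
Scanning for consecutive runs:
  Group 1: 'b' x 2 (positions 0-1)
  Group 2: 'd' x 3 (positions 2-4)
  Group 3: 'b' x 2 (positions 5-6)
Total groups: 3

3


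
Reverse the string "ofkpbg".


Input: ofkpbg
Reading characters right to left:
  Position 5: 'g'
  Position 4: 'b'
  Position 3: 'p'
  Position 2: 'k'
  Position 1: 'f'
  Position 0: 'o'
Reversed: gbpkfo

gbpkfo


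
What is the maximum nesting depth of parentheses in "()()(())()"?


Input: "()()(())()"
Tracking depth:
  Position 0 '(': depth becomes 1
  Position 1 ')': depth becomes 0
  Position 2 '(': depth becomes 1
  Position 3 ')': depth becomes 0
  Position 4 '(': depth becomes 1
  Position 5 '(': depth becomes 2
  Position 6 ')': depth becomes 1
  Position 7 ')': depth becomes 0
  Position 8 '(': depth becomes 1
  Position 9 ')': depth becomes 0
Maximum depth reached: 2

2


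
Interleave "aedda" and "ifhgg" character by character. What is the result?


Interleaving "aedda" and "ifhgg":
  Position 0: 'a' from first, 'i' from second => "ai"
  Position 1: 'e' from first, 'f' from second => "ef"
  Position 2: 'd' from first, 'h' from second => "dh"
  Position 3: 'd' from first, 'g' from second => "dg"
  Position 4: 'a' from first, 'g' from second => "ag"
Result: aiefdhdgag

aiefdhdgag


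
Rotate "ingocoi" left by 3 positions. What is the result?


Input: "ingocoi", rotate left by 3
First 3 characters: "ing"
Remaining characters: "ocoi"
Concatenate remaining + first: "ocoi" + "ing" = "ocoiing"

ocoiing


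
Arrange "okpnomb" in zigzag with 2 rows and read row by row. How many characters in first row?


Zigzag "okpnomb" into 2 rows:
Placing characters:
  'o' => row 0
  'k' => row 1
  'p' => row 0
  'n' => row 1
  'o' => row 0
  'm' => row 1
  'b' => row 0
Rows:
  Row 0: "opob"
  Row 1: "knm"
First row length: 4

4


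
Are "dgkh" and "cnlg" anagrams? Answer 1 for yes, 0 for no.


Strings: "dgkh", "cnlg"
Sorted first:  dghk
Sorted second: cgln
Differ at position 0: 'd' vs 'c' => not anagrams

0


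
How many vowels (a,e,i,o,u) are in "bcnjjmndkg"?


Input: bcnjjmndkg
Checking each character:
  'b' at position 0: consonant
  'c' at position 1: consonant
  'n' at position 2: consonant
  'j' at position 3: consonant
  'j' at position 4: consonant
  'm' at position 5: consonant
  'n' at position 6: consonant
  'd' at position 7: consonant
  'k' at position 8: consonant
  'g' at position 9: consonant
Total vowels: 0

0
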